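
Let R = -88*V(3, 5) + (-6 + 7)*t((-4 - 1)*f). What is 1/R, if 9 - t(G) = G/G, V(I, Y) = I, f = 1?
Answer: -1/256 ≈ -0.0039063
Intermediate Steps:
t(G) = 8 (t(G) = 9 - G/G = 9 - 1*1 = 9 - 1 = 8)
R = -256 (R = -88*3 + (-6 + 7)*8 = -264 + 1*8 = -264 + 8 = -256)
1/R = 1/(-256) = -1/256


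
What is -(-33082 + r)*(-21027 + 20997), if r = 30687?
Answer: -71850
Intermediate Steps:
-(-33082 + r)*(-21027 + 20997) = -(-33082 + 30687)*(-21027 + 20997) = -(-2395)*(-30) = -1*71850 = -71850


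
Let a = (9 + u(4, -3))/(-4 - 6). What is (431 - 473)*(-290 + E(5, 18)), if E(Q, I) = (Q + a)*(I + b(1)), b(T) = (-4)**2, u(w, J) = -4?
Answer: 5754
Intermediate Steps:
b(T) = 16
a = -1/2 (a = (9 - 4)/(-4 - 6) = 5/(-10) = 5*(-1/10) = -1/2 ≈ -0.50000)
E(Q, I) = (16 + I)*(-1/2 + Q) (E(Q, I) = (Q - 1/2)*(I + 16) = (-1/2 + Q)*(16 + I) = (16 + I)*(-1/2 + Q))
(431 - 473)*(-290 + E(5, 18)) = (431 - 473)*(-290 + (-8 + 16*5 - 1/2*18 + 18*5)) = -42*(-290 + (-8 + 80 - 9 + 90)) = -42*(-290 + 153) = -42*(-137) = 5754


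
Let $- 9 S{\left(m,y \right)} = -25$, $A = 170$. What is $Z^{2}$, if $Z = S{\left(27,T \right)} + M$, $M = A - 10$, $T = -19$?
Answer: $\frac{2146225}{81} \approx 26497.0$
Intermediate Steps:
$S{\left(m,y \right)} = \frac{25}{9}$ ($S{\left(m,y \right)} = \left(- \frac{1}{9}\right) \left(-25\right) = \frac{25}{9}$)
$M = 160$ ($M = 170 - 10 = 160$)
$Z = \frac{1465}{9}$ ($Z = \frac{25}{9} + 160 = \frac{1465}{9} \approx 162.78$)
$Z^{2} = \left(\frac{1465}{9}\right)^{2} = \frac{2146225}{81}$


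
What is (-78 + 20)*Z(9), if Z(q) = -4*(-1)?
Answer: -232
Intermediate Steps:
Z(q) = 4
(-78 + 20)*Z(9) = (-78 + 20)*4 = -58*4 = -232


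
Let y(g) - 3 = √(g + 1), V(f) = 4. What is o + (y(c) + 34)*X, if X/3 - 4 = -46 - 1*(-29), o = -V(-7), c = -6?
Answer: -1447 - 39*I*√5 ≈ -1447.0 - 87.207*I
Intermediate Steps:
y(g) = 3 + √(1 + g) (y(g) = 3 + √(g + 1) = 3 + √(1 + g))
o = -4 (o = -1*4 = -4)
X = -39 (X = 12 + 3*(-46 - 1*(-29)) = 12 + 3*(-46 + 29) = 12 + 3*(-17) = 12 - 51 = -39)
o + (y(c) + 34)*X = -4 + ((3 + √(1 - 6)) + 34)*(-39) = -4 + ((3 + √(-5)) + 34)*(-39) = -4 + ((3 + I*√5) + 34)*(-39) = -4 + (37 + I*√5)*(-39) = -4 + (-1443 - 39*I*√5) = -1447 - 39*I*√5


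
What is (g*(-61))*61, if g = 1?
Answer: -3721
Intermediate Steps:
(g*(-61))*61 = (1*(-61))*61 = -61*61 = -3721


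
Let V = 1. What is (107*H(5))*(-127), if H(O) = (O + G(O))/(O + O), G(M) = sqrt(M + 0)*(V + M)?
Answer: -13589/2 - 40767*sqrt(5)/5 ≈ -25026.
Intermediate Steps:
G(M) = sqrt(M)*(1 + M) (G(M) = sqrt(M + 0)*(1 + M) = sqrt(M)*(1 + M))
H(O) = (O + sqrt(O)*(1 + O))/(2*O) (H(O) = (O + sqrt(O)*(1 + O))/(O + O) = (O + sqrt(O)*(1 + O))/((2*O)) = (O + sqrt(O)*(1 + O))*(1/(2*O)) = (O + sqrt(O)*(1 + O))/(2*O))
(107*H(5))*(-127) = (107*((1/2)*(5 + sqrt(5)*(1 + 5))/5))*(-127) = (107*((1/2)*(1/5)*(5 + sqrt(5)*6)))*(-127) = (107*((1/2)*(1/5)*(5 + 6*sqrt(5))))*(-127) = (107*(1/2 + 3*sqrt(5)/5))*(-127) = (107/2 + 321*sqrt(5)/5)*(-127) = -13589/2 - 40767*sqrt(5)/5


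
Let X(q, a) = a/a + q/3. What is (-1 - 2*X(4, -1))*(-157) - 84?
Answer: 2417/3 ≈ 805.67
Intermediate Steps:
X(q, a) = 1 + q/3 (X(q, a) = 1 + q*(1/3) = 1 + q/3)
(-1 - 2*X(4, -1))*(-157) - 84 = (-1 - 2*(1 + (1/3)*4))*(-157) - 84 = (-1 - 2*(1 + 4/3))*(-157) - 84 = (-1 - 2*7/3)*(-157) - 84 = (-1 - 14/3)*(-157) - 84 = -17/3*(-157) - 84 = 2669/3 - 84 = 2417/3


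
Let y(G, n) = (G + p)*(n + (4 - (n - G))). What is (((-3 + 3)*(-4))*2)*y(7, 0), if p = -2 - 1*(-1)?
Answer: 0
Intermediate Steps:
p = -1 (p = -2 + 1 = -1)
y(G, n) = (-1 + G)*(4 + G) (y(G, n) = (G - 1)*(n + (4 - (n - G))) = (-1 + G)*(n + (4 + (G - n))) = (-1 + G)*(n + (4 + G - n)) = (-1 + G)*(4 + G))
(((-3 + 3)*(-4))*2)*y(7, 0) = (((-3 + 3)*(-4))*2)*(-4 + 7² + 3*7) = ((0*(-4))*2)*(-4 + 49 + 21) = (0*2)*66 = 0*66 = 0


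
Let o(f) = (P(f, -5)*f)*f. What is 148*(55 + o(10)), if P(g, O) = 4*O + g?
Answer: -139860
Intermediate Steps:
P(g, O) = g + 4*O
o(f) = f**2*(-20 + f) (o(f) = ((f + 4*(-5))*f)*f = ((f - 20)*f)*f = ((-20 + f)*f)*f = (f*(-20 + f))*f = f**2*(-20 + f))
148*(55 + o(10)) = 148*(55 + 10**2*(-20 + 10)) = 148*(55 + 100*(-10)) = 148*(55 - 1000) = 148*(-945) = -139860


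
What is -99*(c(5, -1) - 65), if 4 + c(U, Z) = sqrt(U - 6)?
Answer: 6831 - 99*I ≈ 6831.0 - 99.0*I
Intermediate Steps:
c(U, Z) = -4 + sqrt(-6 + U) (c(U, Z) = -4 + sqrt(U - 6) = -4 + sqrt(-6 + U))
-99*(c(5, -1) - 65) = -99*((-4 + sqrt(-6 + 5)) - 65) = -99*((-4 + sqrt(-1)) - 65) = -99*((-4 + I) - 65) = -99*(-69 + I) = 6831 - 99*I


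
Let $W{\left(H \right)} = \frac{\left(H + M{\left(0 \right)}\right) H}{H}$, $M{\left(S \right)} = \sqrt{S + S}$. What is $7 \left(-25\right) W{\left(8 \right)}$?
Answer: $-1400$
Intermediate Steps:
$M{\left(S \right)} = \sqrt{2} \sqrt{S}$ ($M{\left(S \right)} = \sqrt{2 S} = \sqrt{2} \sqrt{S}$)
$W{\left(H \right)} = H$ ($W{\left(H \right)} = \frac{\left(H + \sqrt{2} \sqrt{0}\right) H}{H} = \frac{\left(H + \sqrt{2} \cdot 0\right) H}{H} = \frac{\left(H + 0\right) H}{H} = \frac{H H}{H} = \frac{H^{2}}{H} = H$)
$7 \left(-25\right) W{\left(8 \right)} = 7 \left(-25\right) 8 = \left(-175\right) 8 = -1400$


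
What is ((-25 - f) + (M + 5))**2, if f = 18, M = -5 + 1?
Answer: 1764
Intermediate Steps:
M = -4
((-25 - f) + (M + 5))**2 = ((-25 - 1*18) + (-4 + 5))**2 = ((-25 - 18) + 1)**2 = (-43 + 1)**2 = (-42)**2 = 1764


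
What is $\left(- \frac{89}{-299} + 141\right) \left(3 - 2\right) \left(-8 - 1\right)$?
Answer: $- \frac{380232}{299} \approx -1271.7$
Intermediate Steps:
$\left(- \frac{89}{-299} + 141\right) \left(3 - 2\right) \left(-8 - 1\right) = \left(\left(-89\right) \left(- \frac{1}{299}\right) + 141\right) \left(3 - 2\right) \left(-9\right) = \left(\frac{89}{299} + 141\right) 1 \left(-9\right) = \frac{42248}{299} \left(-9\right) = - \frac{380232}{299}$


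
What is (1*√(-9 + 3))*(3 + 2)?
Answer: 5*I*√6 ≈ 12.247*I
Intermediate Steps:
(1*√(-9 + 3))*(3 + 2) = (1*√(-6))*5 = (1*(I*√6))*5 = (I*√6)*5 = 5*I*√6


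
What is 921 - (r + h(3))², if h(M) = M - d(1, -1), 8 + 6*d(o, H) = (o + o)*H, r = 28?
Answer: -1315/9 ≈ -146.11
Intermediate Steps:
d(o, H) = -4/3 + H*o/3 (d(o, H) = -4/3 + ((o + o)*H)/6 = -4/3 + ((2*o)*H)/6 = -4/3 + (2*H*o)/6 = -4/3 + H*o/3)
h(M) = 5/3 + M (h(M) = M - (-4/3 + (⅓)*(-1)*1) = M - (-4/3 - ⅓) = M - 1*(-5/3) = M + 5/3 = 5/3 + M)
921 - (r + h(3))² = 921 - (28 + (5/3 + 3))² = 921 - (28 + 14/3)² = 921 - (98/3)² = 921 - 1*9604/9 = 921 - 9604/9 = -1315/9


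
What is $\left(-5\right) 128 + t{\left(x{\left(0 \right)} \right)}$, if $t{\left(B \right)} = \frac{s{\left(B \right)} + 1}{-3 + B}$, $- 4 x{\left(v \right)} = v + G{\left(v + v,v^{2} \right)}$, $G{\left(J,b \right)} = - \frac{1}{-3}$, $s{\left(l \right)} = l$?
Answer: $- \frac{23691}{37} \approx -640.3$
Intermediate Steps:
$G{\left(J,b \right)} = \frac{1}{3}$ ($G{\left(J,b \right)} = \left(-1\right) \left(- \frac{1}{3}\right) = \frac{1}{3}$)
$x{\left(v \right)} = - \frac{1}{12} - \frac{v}{4}$ ($x{\left(v \right)} = - \frac{v + \frac{1}{3}}{4} = - \frac{\frac{1}{3} + v}{4} = - \frac{1}{12} - \frac{v}{4}$)
$t{\left(B \right)} = \frac{1 + B}{-3 + B}$ ($t{\left(B \right)} = \frac{B + 1}{-3 + B} = \frac{1 + B}{-3 + B}$)
$\left(-5\right) 128 + t{\left(x{\left(0 \right)} \right)} = \left(-5\right) 128 + \frac{1 - \frac{1}{12}}{-3 - \frac{1}{12}} = -640 + \frac{1 + \left(- \frac{1}{12} + 0\right)}{-3 + \left(- \frac{1}{12} + 0\right)} = -640 + \frac{1 - \frac{1}{12}}{-3 - \frac{1}{12}} = -640 + \frac{1}{- \frac{37}{12}} \cdot \frac{11}{12} = -640 - \frac{11}{37} = - \frac{23691}{37}$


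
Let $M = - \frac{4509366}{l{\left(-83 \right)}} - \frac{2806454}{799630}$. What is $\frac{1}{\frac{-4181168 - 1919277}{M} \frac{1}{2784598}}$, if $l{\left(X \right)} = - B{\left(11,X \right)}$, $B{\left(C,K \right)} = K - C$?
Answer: $\frac{2510376456491293772}{114635322630725} \approx 21899.0$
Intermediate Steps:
$l{\left(X \right)} = 11 - X$ ($l{\left(X \right)} = - (X - 11) = - (-11 + X) = 11 - X$)
$M = - \frac{901522035314}{18791305}$ ($M = - \frac{4509366}{11 - -83} - \frac{2806454}{799630} = - \frac{4509366}{11 + 83} - \frac{1403227}{399815} = - \frac{4509366}{94} - \frac{1403227}{399815} = \left(-4509366\right) \frac{1}{94} - \frac{1403227}{399815} = - \frac{2254683}{47} - \frac{1403227}{399815} = - \frac{901522035314}{18791305} \approx -47976.0$)
$\frac{1}{\frac{-4181168 - 1919277}{M} \frac{1}{2784598}} = \frac{1}{\frac{-4181168 - 1919277}{- \frac{901522035314}{18791305}} \cdot \frac{1}{2784598}} = \frac{1}{\left(-6100445\right) \left(- \frac{18791305}{901522035314}\right) \frac{1}{2784598}} = \frac{1}{\frac{114635322630725}{901522035314} \cdot \frac{1}{2784598}} = \frac{1}{\frac{114635322630725}{2510376456491293772}} = \frac{2510376456491293772}{114635322630725}$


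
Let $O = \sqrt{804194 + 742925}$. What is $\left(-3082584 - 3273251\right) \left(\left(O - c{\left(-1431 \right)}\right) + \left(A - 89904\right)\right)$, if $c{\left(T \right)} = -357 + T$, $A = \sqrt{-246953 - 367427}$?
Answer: $560050756860 - 6355835 \sqrt{1547119} - 12711670 i \sqrt{153595} \approx 5.5215 \cdot 10^{11} - 4.9819 \cdot 10^{9} i$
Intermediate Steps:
$A = 2 i \sqrt{153595}$ ($A = \sqrt{-614380} = 2 i \sqrt{153595} \approx 783.82 i$)
$O = \sqrt{1547119} \approx 1243.8$
$\left(-3082584 - 3273251\right) \left(\left(O - c{\left(-1431 \right)}\right) + \left(A - 89904\right)\right) = \left(-3082584 - 3273251\right) \left(\left(\sqrt{1547119} - \left(-357 - 1431\right)\right) + \left(2 i \sqrt{153595} - 89904\right)\right) = \left(-3082584 - 3273251\right) \left(\left(\sqrt{1547119} - -1788\right) - \left(89904 - 2 i \sqrt{153595}\right)\right) = - 6355835 \left(\left(\sqrt{1547119} + 1788\right) - \left(89904 - 2 i \sqrt{153595}\right)\right) = - 6355835 \left(\left(1788 + \sqrt{1547119}\right) - \left(89904 - 2 i \sqrt{153595}\right)\right) = - 6355835 \left(-88116 + \sqrt{1547119} + 2 i \sqrt{153595}\right) = 560050756860 - 6355835 \sqrt{1547119} - 12711670 i \sqrt{153595}$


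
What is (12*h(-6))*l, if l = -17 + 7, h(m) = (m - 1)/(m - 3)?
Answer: -280/3 ≈ -93.333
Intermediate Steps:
h(m) = (-1 + m)/(-3 + m)
l = -10
(12*h(-6))*l = (12*((-1 - 6)/(-3 - 6)))*(-10) = (12*(-7/(-9)))*(-10) = (12*(-⅑*(-7)))*(-10) = (12*(7/9))*(-10) = (28/3)*(-10) = -280/3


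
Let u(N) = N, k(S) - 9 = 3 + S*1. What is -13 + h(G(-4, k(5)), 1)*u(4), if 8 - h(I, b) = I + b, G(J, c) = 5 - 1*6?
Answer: 19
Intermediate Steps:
k(S) = 12 + S (k(S) = 9 + (3 + S*1) = 9 + (3 + S) = 12 + S)
G(J, c) = -1 (G(J, c) = 5 - 6 = -1)
h(I, b) = 8 - I - b (h(I, b) = 8 - (I + b) = 8 + (-I - b) = 8 - I - b)
-13 + h(G(-4, k(5)), 1)*u(4) = -13 + (8 - 1*(-1) - 1*1)*4 = -13 + (8 + 1 - 1)*4 = -13 + 8*4 = -13 + 32 = 19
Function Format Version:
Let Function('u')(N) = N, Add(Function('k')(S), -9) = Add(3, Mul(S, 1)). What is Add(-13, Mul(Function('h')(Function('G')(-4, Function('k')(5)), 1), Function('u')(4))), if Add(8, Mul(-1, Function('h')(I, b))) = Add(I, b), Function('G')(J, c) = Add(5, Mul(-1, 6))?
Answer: 19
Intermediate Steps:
Function('k')(S) = Add(12, S) (Function('k')(S) = Add(9, Add(3, Mul(S, 1))) = Add(9, Add(3, S)) = Add(12, S))
Function('G')(J, c) = -1 (Function('G')(J, c) = Add(5, -6) = -1)
Function('h')(I, b) = Add(8, Mul(-1, I), Mul(-1, b)) (Function('h')(I, b) = Add(8, Mul(-1, Add(I, b))) = Add(8, Add(Mul(-1, I), Mul(-1, b))) = Add(8, Mul(-1, I), Mul(-1, b)))
Add(-13, Mul(Function('h')(Function('G')(-4, Function('k')(5)), 1), Function('u')(4))) = Add(-13, Mul(Add(8, Mul(-1, -1), Mul(-1, 1)), 4)) = Add(-13, Mul(Add(8, 1, -1), 4)) = Add(-13, Mul(8, 4)) = Add(-13, 32) = 19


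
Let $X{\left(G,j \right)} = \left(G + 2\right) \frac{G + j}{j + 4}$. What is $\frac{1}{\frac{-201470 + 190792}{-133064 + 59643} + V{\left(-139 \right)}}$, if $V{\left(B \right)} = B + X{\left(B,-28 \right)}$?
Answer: $- \frac{1762104}{1924475243} \approx -0.00091563$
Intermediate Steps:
$X{\left(G,j \right)} = \frac{\left(2 + G\right) \left(G + j\right)}{4 + j}$ ($X{\left(G,j \right)} = \left(2 + G\right) \frac{G + j}{4 + j} = \frac{\left(2 + G\right) \left(G + j\right)}{4 + j}$)
$V{\left(B \right)} = \frac{7}{3} - \frac{B^{2}}{24} + \frac{25 B}{12}$ ($V{\left(B \right)} = B + \frac{B^{2} + 2 B + 2 \left(-28\right) + B \left(-28\right)}{4 - 28} = B + \frac{B^{2} + 2 B - 56 - 28 B}{-24} = B - \frac{-56 + B^{2} - 26 B}{24} = B + \left(\frac{7}{3} - \frac{B^{2}}{24} + \frac{13 B}{12}\right) = \frac{7}{3} - \frac{B^{2}}{24} + \frac{25 B}{12}$)
$\frac{1}{\frac{-201470 + 190792}{-133064 + 59643} + V{\left(-139 \right)}} = \frac{1}{\frac{-201470 + 190792}{-133064 + 59643} + \left(\frac{7}{3} - \frac{\left(-139\right)^{2}}{24} + \frac{25}{12} \left(-139\right)\right)} = \frac{1}{- \frac{10678}{-73421} - \frac{26215}{24}} = \frac{1}{\left(-10678\right) \left(- \frac{1}{73421}\right) - \frac{26215}{24}} = \frac{1}{\frac{10678}{73421} - \frac{26215}{24}} = \frac{1}{- \frac{1924475243}{1762104}} = - \frac{1762104}{1924475243}$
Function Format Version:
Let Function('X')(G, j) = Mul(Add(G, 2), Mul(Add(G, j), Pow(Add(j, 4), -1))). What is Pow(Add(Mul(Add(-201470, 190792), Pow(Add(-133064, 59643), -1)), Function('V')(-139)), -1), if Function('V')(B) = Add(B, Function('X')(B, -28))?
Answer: Rational(-1762104, 1924475243) ≈ -0.00091563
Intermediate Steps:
Function('X')(G, j) = Mul(Pow(Add(4, j), -1), Add(2, G), Add(G, j)) (Function('X')(G, j) = Mul(Add(2, G), Mul(Add(G, j), Pow(Add(4, j), -1))) = Mul(Add(2, G), Mul(Pow(Add(4, j), -1), Add(G, j))) = Mul(Pow(Add(4, j), -1), Add(2, G), Add(G, j)))
Function('V')(B) = Add(Rational(7, 3), Mul(Rational(-1, 24), Pow(B, 2)), Mul(Rational(25, 12), B)) (Function('V')(B) = Add(B, Mul(Pow(Add(4, -28), -1), Add(Pow(B, 2), Mul(2, B), Mul(2, -28), Mul(B, -28)))) = Add(B, Mul(Pow(-24, -1), Add(Pow(B, 2), Mul(2, B), -56, Mul(-28, B)))) = Add(B, Mul(Rational(-1, 24), Add(-56, Pow(B, 2), Mul(-26, B)))) = Add(B, Add(Rational(7, 3), Mul(Rational(-1, 24), Pow(B, 2)), Mul(Rational(13, 12), B))) = Add(Rational(7, 3), Mul(Rational(-1, 24), Pow(B, 2)), Mul(Rational(25, 12), B)))
Pow(Add(Mul(Add(-201470, 190792), Pow(Add(-133064, 59643), -1)), Function('V')(-139)), -1) = Pow(Add(Mul(Add(-201470, 190792), Pow(Add(-133064, 59643), -1)), Add(Rational(7, 3), Mul(Rational(-1, 24), Pow(-139, 2)), Mul(Rational(25, 12), -139))), -1) = Pow(Add(Mul(-10678, Pow(-73421, -1)), Add(Rational(7, 3), Mul(Rational(-1, 24), 19321), Rational(-3475, 12))), -1) = Pow(Add(Mul(-10678, Rational(-1, 73421)), Add(Rational(7, 3), Rational(-19321, 24), Rational(-3475, 12))), -1) = Pow(Add(Rational(10678, 73421), Rational(-26215, 24)), -1) = Pow(Rational(-1924475243, 1762104), -1) = Rational(-1762104, 1924475243)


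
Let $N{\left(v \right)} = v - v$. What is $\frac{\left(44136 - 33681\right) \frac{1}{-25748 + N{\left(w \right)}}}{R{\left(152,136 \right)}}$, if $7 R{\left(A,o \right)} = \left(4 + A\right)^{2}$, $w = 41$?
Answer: $- \frac{595}{5094336} \approx -0.0001168$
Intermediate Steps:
$N{\left(v \right)} = 0$
$R{\left(A,o \right)} = \frac{\left(4 + A\right)^{2}}{7}$
$\frac{\left(44136 - 33681\right) \frac{1}{-25748 + N{\left(w \right)}}}{R{\left(152,136 \right)}} = \frac{\left(44136 - 33681\right) \frac{1}{-25748 + 0}}{\frac{1}{7} \left(4 + 152\right)^{2}} = \frac{10455 \frac{1}{-25748}}{\frac{1}{7} \cdot 156^{2}} = \frac{10455 \left(- \frac{1}{25748}\right)}{\frac{1}{7} \cdot 24336} = - \frac{255}{628 \cdot \frac{24336}{7}} = \left(- \frac{255}{628}\right) \frac{7}{24336} = - \frac{595}{5094336}$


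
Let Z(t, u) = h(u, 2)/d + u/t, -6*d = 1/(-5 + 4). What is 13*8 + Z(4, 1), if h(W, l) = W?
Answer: 441/4 ≈ 110.25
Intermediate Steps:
d = 1/6 (d = -1/(6*(-5 + 4)) = -1/6/(-1) = -1/6*(-1) = 1/6 ≈ 0.16667)
Z(t, u) = 6*u + u/t (Z(t, u) = u/(1/6) + u/t = u*6 + u/t = 6*u + u/t)
13*8 + Z(4, 1) = 13*8 + (6*1 + 1/4) = 104 + (6 + 1*(1/4)) = 104 + (6 + 1/4) = 104 + 25/4 = 441/4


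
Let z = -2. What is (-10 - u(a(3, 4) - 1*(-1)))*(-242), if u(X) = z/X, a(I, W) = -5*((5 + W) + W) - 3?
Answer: 162624/67 ≈ 2427.2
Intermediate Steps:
a(I, W) = -28 - 10*W (a(I, W) = -5*(5 + 2*W) - 3 = (-25 - 10*W) - 3 = -28 - 10*W)
u(X) = -2/X
(-10 - u(a(3, 4) - 1*(-1)))*(-242) = (-10 - (-2)/((-28 - 10*4) - 1*(-1)))*(-242) = (-10 - (-2)/((-28 - 40) + 1))*(-242) = (-10 - (-2)/(-68 + 1))*(-242) = (-10 - (-2)/(-67))*(-242) = (-10 - (-2)*(-1)/67)*(-242) = (-10 - 1*2/67)*(-242) = (-10 - 2/67)*(-242) = -672/67*(-242) = 162624/67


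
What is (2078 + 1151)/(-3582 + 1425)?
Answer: -3229/2157 ≈ -1.4970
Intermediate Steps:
(2078 + 1151)/(-3582 + 1425) = 3229/(-2157) = 3229*(-1/2157) = -3229/2157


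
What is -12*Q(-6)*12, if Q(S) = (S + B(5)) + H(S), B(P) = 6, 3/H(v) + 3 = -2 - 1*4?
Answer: 48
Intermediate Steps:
H(v) = -⅓ (H(v) = 3/(-3 + (-2 - 1*4)) = 3/(-3 + (-2 - 4)) = 3/(-3 - 6) = 3/(-9) = 3*(-⅑) = -⅓)
Q(S) = 17/3 + S (Q(S) = (S + 6) - ⅓ = (6 + S) - ⅓ = 17/3 + S)
-12*Q(-6)*12 = -12*(17/3 - 6)*12 = -12*(-⅓)*12 = 4*12 = 48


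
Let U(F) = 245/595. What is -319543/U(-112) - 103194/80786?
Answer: -31346352566/40393 ≈ -7.7603e+5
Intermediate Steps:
U(F) = 7/17 (U(F) = 245*(1/595) = 7/17)
-319543/U(-112) - 103194/80786 = -319543/7/17 - 103194/80786 = -319543*17/7 - 103194*1/80786 = -776033 - 51597/40393 = -31346352566/40393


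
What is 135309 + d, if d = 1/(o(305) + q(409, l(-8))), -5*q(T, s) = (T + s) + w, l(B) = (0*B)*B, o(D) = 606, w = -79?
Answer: 73066861/540 ≈ 1.3531e+5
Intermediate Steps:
l(B) = 0 (l(B) = 0*B = 0)
q(T, s) = 79/5 - T/5 - s/5 (q(T, s) = -((T + s) - 79)/5 = -(-79 + T + s)/5 = 79/5 - T/5 - s/5)
d = 1/540 (d = 1/(606 + (79/5 - 1/5*409 - 1/5*0)) = 1/(606 + (79/5 - 409/5 + 0)) = 1/(606 - 66) = 1/540 ≈ 0.0018519)
135309 + d = 135309 + 1/540 = 73066861/540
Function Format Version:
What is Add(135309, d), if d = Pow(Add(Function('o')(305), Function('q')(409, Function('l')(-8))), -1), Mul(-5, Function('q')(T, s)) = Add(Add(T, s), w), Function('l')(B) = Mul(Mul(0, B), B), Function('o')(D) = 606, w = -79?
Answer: Rational(73066861, 540) ≈ 1.3531e+5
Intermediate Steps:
Function('l')(B) = 0 (Function('l')(B) = Mul(0, B) = 0)
Function('q')(T, s) = Add(Rational(79, 5), Mul(Rational(-1, 5), T), Mul(Rational(-1, 5), s)) (Function('q')(T, s) = Mul(Rational(-1, 5), Add(Add(T, s), -79)) = Mul(Rational(-1, 5), Add(-79, T, s)) = Add(Rational(79, 5), Mul(Rational(-1, 5), T), Mul(Rational(-1, 5), s)))
d = Rational(1, 540) (d = Pow(Add(606, Add(Rational(79, 5), Mul(Rational(-1, 5), 409), Mul(Rational(-1, 5), 0))), -1) = Pow(Add(606, Add(Rational(79, 5), Rational(-409, 5), 0)), -1) = Pow(Add(606, -66), -1) = Pow(540, -1) = Rational(1, 540) ≈ 0.0018519)
Add(135309, d) = Add(135309, Rational(1, 540)) = Rational(73066861, 540)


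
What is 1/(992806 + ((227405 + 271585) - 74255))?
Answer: 1/1417541 ≈ 7.0545e-7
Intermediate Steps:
1/(992806 + ((227405 + 271585) - 74255)) = 1/(992806 + (498990 - 74255)) = 1/(992806 + 424735) = 1/1417541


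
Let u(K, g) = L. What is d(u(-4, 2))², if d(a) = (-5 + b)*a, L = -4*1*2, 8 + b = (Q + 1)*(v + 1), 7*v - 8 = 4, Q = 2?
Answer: 73984/49 ≈ 1509.9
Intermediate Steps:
v = 12/7 (v = 8/7 + (⅐)*4 = 8/7 + 4/7 = 12/7 ≈ 1.7143)
b = ⅐ (b = -8 + (2 + 1)*(12/7 + 1) = -8 + 3*(19/7) = -8 + 57/7 = ⅐ ≈ 0.14286)
L = -8 (L = -4*2 = -8)
u(K, g) = -8
d(a) = -34*a/7 (d(a) = (-5 + ⅐)*a = -34*a/7)
d(u(-4, 2))² = (-34/7*(-8))² = (272/7)² = 73984/49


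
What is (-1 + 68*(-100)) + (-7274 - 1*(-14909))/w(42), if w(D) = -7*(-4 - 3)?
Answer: -325614/49 ≈ -6645.2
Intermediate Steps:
w(D) = 49 (w(D) = -7*(-7) = 49)
(-1 + 68*(-100)) + (-7274 - 1*(-14909))/w(42) = (-1 + 68*(-100)) + (-7274 - 1*(-14909))/49 = (-1 - 6800) + (-7274 + 14909)*(1/49) = -6801 + 7635*(1/49) = -6801 + 7635/49 = -325614/49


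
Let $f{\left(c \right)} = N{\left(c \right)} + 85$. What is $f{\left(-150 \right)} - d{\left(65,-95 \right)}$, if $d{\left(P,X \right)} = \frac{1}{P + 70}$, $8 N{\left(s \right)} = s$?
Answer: $\frac{35771}{540} \approx 66.243$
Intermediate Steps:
$N{\left(s \right)} = \frac{s}{8}$
$d{\left(P,X \right)} = \frac{1}{70 + P}$
$f{\left(c \right)} = 85 + \frac{c}{8}$ ($f{\left(c \right)} = \frac{c}{8} + 85 = 85 + \frac{c}{8}$)
$f{\left(-150 \right)} - d{\left(65,-95 \right)} = \left(85 + \frac{1}{8} \left(-150\right)\right) - \frac{1}{70 + 65} = \left(85 - \frac{75}{4}\right) - \frac{1}{135} = \frac{265}{4} - \frac{1}{135} = \frac{35771}{540}$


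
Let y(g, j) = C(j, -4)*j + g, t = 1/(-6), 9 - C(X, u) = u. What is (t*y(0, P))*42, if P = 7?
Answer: -637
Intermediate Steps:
C(X, u) = 9 - u
t = -⅙ ≈ -0.16667
y(g, j) = g + 13*j (y(g, j) = (9 - 1*(-4))*j + g = (9 + 4)*j + g = 13*j + g = g + 13*j)
(t*y(0, P))*42 = -(0 + 13*7)/6*42 = -(0 + 91)/6*42 = -⅙*91*42 = -91/6*42 = -637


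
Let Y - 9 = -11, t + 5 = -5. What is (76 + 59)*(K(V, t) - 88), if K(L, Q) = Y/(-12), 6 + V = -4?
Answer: -23715/2 ≈ -11858.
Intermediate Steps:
V = -10 (V = -6 - 4 = -10)
t = -10 (t = -5 - 5 = -10)
Y = -2 (Y = 9 - 11 = -2)
K(L, Q) = 1/6 (K(L, Q) = -2/(-12) = -2*(-1/12) = 1/6)
(76 + 59)*(K(V, t) - 88) = (76 + 59)*(1/6 - 88) = 135*(-527/6) = -23715/2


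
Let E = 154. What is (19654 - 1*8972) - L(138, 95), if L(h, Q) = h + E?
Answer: 10390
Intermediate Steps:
L(h, Q) = 154 + h (L(h, Q) = h + 154 = 154 + h)
(19654 - 1*8972) - L(138, 95) = (19654 - 1*8972) - (154 + 138) = (19654 - 8972) - 1*292 = 10682 - 292 = 10390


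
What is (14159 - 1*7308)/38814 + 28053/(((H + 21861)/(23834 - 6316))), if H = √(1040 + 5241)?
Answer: 104247507041096189/4637273927640 - 245716227*√6281/238948520 ≈ 22399.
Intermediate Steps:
H = √6281 ≈ 79.253
(14159 - 1*7308)/38814 + 28053/(((H + 21861)/(23834 - 6316))) = (14159 - 1*7308)/38814 + 28053/(((√6281 + 21861)/(23834 - 6316))) = (14159 - 7308)*(1/38814) + 28053/(((21861 + √6281)/17518)) = 6851*(1/38814) + 28053/(((21861 + √6281)*(1/17518))) = 6851/38814 + 28053/(21861/17518 + √6281/17518)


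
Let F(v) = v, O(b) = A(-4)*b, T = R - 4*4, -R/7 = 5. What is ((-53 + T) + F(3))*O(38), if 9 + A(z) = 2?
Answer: 26866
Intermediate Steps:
R = -35 (R = -7*5 = -35)
A(z) = -7 (A(z) = -9 + 2 = -7)
T = -51 (T = -35 - 4*4 = -35 - 16 = -51)
O(b) = -7*b
((-53 + T) + F(3))*O(38) = ((-53 - 51) + 3)*(-7*38) = (-104 + 3)*(-266) = -101*(-266) = 26866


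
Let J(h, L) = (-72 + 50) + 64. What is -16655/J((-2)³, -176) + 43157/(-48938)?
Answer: -204218746/513849 ≈ -397.43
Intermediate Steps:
J(h, L) = 42 (J(h, L) = -22 + 64 = 42)
-16655/J((-2)³, -176) + 43157/(-48938) = -16655/42 + 43157/(-48938) = -16655*1/42 + 43157*(-1/48938) = -16655/42 - 43157/48938 = -204218746/513849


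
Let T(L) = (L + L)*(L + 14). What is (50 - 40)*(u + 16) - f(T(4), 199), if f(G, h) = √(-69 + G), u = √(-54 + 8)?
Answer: 160 - 5*√3 + 10*I*√46 ≈ 151.34 + 67.823*I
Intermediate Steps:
u = I*√46 (u = √(-46) = I*√46 ≈ 6.7823*I)
T(L) = 2*L*(14 + L) (T(L) = (2*L)*(14 + L) = 2*L*(14 + L))
(50 - 40)*(u + 16) - f(T(4), 199) = (50 - 40)*(I*√46 + 16) - √(-69 + 2*4*(14 + 4)) = 10*(16 + I*√46) - √(-69 + 2*4*18) = (160 + 10*I*√46) - √(-69 + 144) = (160 + 10*I*√46) - √75 = (160 + 10*I*√46) - 5*√3 = 160 - 5*√3 + 10*I*√46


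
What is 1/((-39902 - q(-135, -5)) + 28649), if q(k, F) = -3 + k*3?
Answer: -1/10845 ≈ -9.2208e-5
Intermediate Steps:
q(k, F) = -3 + 3*k
1/((-39902 - q(-135, -5)) + 28649) = 1/((-39902 - (-3 + 3*(-135))) + 28649) = 1/((-39902 - (-3 - 405)) + 28649) = 1/((-39902 - 1*(-408)) + 28649) = 1/((-39902 + 408) + 28649) = 1/(-39494 + 28649) = 1/(-10845) = -1/10845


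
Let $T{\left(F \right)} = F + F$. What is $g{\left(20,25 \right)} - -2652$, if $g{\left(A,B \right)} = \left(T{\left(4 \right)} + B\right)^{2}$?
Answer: $3741$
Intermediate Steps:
$T{\left(F \right)} = 2 F$
$g{\left(A,B \right)} = \left(8 + B\right)^{2}$ ($g{\left(A,B \right)} = \left(2 \cdot 4 + B\right)^{2} = \left(8 + B\right)^{2}$)
$g{\left(20,25 \right)} - -2652 = \left(8 + 25\right)^{2} - -2652 = 33^{2} + 2652 = 1089 + 2652 = 3741$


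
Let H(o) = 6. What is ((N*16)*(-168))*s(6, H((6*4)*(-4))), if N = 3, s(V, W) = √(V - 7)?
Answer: -8064*I ≈ -8064.0*I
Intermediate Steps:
s(V, W) = √(-7 + V)
((N*16)*(-168))*s(6, H((6*4)*(-4))) = ((3*16)*(-168))*√(-7 + 6) = (48*(-168))*√(-1) = -8064*I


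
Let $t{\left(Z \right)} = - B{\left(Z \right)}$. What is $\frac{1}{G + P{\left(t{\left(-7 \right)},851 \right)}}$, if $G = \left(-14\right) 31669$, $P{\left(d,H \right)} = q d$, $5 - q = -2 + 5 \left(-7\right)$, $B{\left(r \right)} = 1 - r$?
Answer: $- \frac{1}{443702} \approx -2.2538 \cdot 10^{-6}$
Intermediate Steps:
$t{\left(Z \right)} = -1 + Z$ ($t{\left(Z \right)} = - (1 - Z) = -1 + Z$)
$q = 42$ ($q = 5 - \left(-2 + 5 \left(-7\right)\right) = 5 - \left(-2 - 35\right) = 5 - -37 = 5 + 37 = 42$)
$P{\left(d,H \right)} = 42 d$
$G = -443366$
$\frac{1}{G + P{\left(t{\left(-7 \right)},851 \right)}} = \frac{1}{-443366 + 42 \left(-1 - 7\right)} = \frac{1}{-443366 + 42 \left(-8\right)} = \frac{1}{-443366 - 336} = \frac{1}{-443702} = - \frac{1}{443702}$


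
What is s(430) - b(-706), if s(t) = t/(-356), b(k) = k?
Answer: 125453/178 ≈ 704.79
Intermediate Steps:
s(t) = -t/356 (s(t) = t*(-1/356) = -t/356)
s(430) - b(-706) = -1/356*430 - 1*(-706) = -215/178 + 706 = 125453/178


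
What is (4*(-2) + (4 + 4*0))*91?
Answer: -364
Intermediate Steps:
(4*(-2) + (4 + 4*0))*91 = (-8 + (4 + 0))*91 = (-8 + 4)*91 = -4*91 = -364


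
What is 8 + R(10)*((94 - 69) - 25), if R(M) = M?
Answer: 8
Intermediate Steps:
8 + R(10)*((94 - 69) - 25) = 8 + 10*((94 - 69) - 25) = 8 + 10*(25 - 25) = 8 + 10*0 = 8 + 0 = 8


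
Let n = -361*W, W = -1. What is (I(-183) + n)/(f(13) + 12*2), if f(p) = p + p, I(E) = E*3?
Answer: -94/25 ≈ -3.7600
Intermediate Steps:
I(E) = 3*E
n = 361 (n = -361*(-1) = 361)
f(p) = 2*p
(I(-183) + n)/(f(13) + 12*2) = (3*(-183) + 361)/(2*13 + 12*2) = (-549 + 361)/(26 + 24) = -188/50 = -188*1/50 = -94/25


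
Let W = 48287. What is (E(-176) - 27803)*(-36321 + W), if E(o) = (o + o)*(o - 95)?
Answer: 808769974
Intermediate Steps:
E(o) = 2*o*(-95 + o) (E(o) = (2*o)*(-95 + o) = 2*o*(-95 + o))
(E(-176) - 27803)*(-36321 + W) = (2*(-176)*(-95 - 176) - 27803)*(-36321 + 48287) = (2*(-176)*(-271) - 27803)*11966 = (95392 - 27803)*11966 = 67589*11966 = 808769974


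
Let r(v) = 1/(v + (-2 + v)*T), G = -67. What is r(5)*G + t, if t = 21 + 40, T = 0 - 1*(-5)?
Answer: 1153/20 ≈ 57.650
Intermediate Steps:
T = 5 (T = 0 + 5 = 5)
t = 61
r(v) = 1/(-10 + 6*v) (r(v) = 1/(v + (-2 + v)*5) = 1/(v + (-10 + 5*v)) = 1/(-10 + 6*v))
r(5)*G + t = (1/(2*(-5 + 3*5)))*(-67) + 61 = (1/(2*(-5 + 15)))*(-67) + 61 = ((½)/10)*(-67) + 61 = ((½)*(⅒))*(-67) + 61 = (1/20)*(-67) + 61 = -67/20 + 61 = 1153/20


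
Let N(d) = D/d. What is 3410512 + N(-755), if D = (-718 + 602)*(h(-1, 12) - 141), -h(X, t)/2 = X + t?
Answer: 2574917652/755 ≈ 3.4105e+6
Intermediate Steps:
h(X, t) = -2*X - 2*t (h(X, t) = -2*(X + t) = -2*X - 2*t)
D = 18908 (D = (-718 + 602)*((-2*(-1) - 2*12) - 141) = -116*((2 - 24) - 141) = -116*(-22 - 141) = -116*(-163) = 18908)
N(d) = 18908/d
3410512 + N(-755) = 3410512 + 18908/(-755) = 3410512 + 18908*(-1/755) = 3410512 - 18908/755 = 2574917652/755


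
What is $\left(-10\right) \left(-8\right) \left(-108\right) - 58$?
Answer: $-8698$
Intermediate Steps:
$\left(-10\right) \left(-8\right) \left(-108\right) - 58 = 80 \left(-108\right) - 58 = -8640 - 58 = -8698$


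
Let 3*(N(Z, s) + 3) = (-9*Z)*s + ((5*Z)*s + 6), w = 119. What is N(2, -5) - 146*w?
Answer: -52085/3 ≈ -17362.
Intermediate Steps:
N(Z, s) = -1 - 4*Z*s/3 (N(Z, s) = -3 + ((-9*Z)*s + ((5*Z)*s + 6))/3 = -3 + (-9*Z*s + (5*Z*s + 6))/3 = -3 + (-9*Z*s + (6 + 5*Z*s))/3 = -3 + (6 - 4*Z*s)/3 = -3 + (2 - 4*Z*s/3) = -1 - 4*Z*s/3)
N(2, -5) - 146*w = (-1 - 4/3*2*(-5)) - 146*119 = (-1 + 40/3) - 17374 = 37/3 - 17374 = -52085/3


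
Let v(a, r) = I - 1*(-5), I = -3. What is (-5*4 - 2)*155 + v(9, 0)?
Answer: -3408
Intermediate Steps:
v(a, r) = 2 (v(a, r) = -3 - 1*(-5) = -3 + 5 = 2)
(-5*4 - 2)*155 + v(9, 0) = (-5*4 - 2)*155 + 2 = (-20 - 2)*155 + 2 = -22*155 + 2 = -3410 + 2 = -3408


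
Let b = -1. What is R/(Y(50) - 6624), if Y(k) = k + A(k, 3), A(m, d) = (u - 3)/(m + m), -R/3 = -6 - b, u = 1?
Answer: -250/109567 ≈ -0.0022817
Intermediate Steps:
R = 15 (R = -3*(-6 - 1*(-1)) = -3*(-6 + 1) = -3*(-5) = 15)
A(m, d) = -1/m (A(m, d) = (1 - 3)/(m + m) = -2*1/(2*m) = -1/m)
Y(k) = k - 1/k
R/(Y(50) - 6624) = 15/((50 - 1/50) - 6624) = 15/(2499/50 - 6624) = 15/(-328701/50) = -50/328701*15 = -250/109567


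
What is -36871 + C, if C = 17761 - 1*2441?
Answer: -21551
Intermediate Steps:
C = 15320 (C = 17761 - 2441 = 15320)
-36871 + C = -36871 + 15320 = -21551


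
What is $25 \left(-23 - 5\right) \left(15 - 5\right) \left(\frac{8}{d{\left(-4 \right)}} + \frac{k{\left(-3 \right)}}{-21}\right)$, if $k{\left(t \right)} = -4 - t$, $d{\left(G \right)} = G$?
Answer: $\frac{41000}{3} \approx 13667.0$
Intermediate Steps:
$25 \left(-23 - 5\right) \left(15 - 5\right) \left(\frac{8}{d{\left(-4 \right)}} + \frac{k{\left(-3 \right)}}{-21}\right) = 25 \left(-23 - 5\right) \left(15 - 5\right) \left(\frac{8}{-4} + \frac{-4 - -3}{-21}\right) = 25 \left(\left(-28\right) 10\right) \left(8 \left(- \frac{1}{4}\right) + \left(-4 + 3\right) \left(- \frac{1}{21}\right)\right) = 25 \left(-280\right) \left(-2 - - \frac{1}{21}\right) = - 7000 \left(-2 + \frac{1}{21}\right) = \left(-7000\right) \left(- \frac{41}{21}\right) = \frac{41000}{3}$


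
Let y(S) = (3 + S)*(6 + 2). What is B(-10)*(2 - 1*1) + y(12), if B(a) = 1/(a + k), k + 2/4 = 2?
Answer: 2038/17 ≈ 119.88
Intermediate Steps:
k = 3/2 (k = -½ + 2 = 3/2 ≈ 1.5000)
y(S) = 24 + 8*S (y(S) = (3 + S)*8 = 24 + 8*S)
B(a) = 1/(3/2 + a) (B(a) = 1/(a + 3/2) = 1/(3/2 + a))
B(-10)*(2 - 1*1) + y(12) = (2/(3 + 2*(-10)))*(2 - 1*1) + (24 + 8*12) = (2/(3 - 20))*(2 - 1) + (24 + 96) = (2/(-17))*1 + 120 = (2*(-1/17))*1 + 120 = -2/17*1 + 120 = -2/17 + 120 = 2038/17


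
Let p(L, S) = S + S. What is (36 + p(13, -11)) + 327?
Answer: 341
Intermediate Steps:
p(L, S) = 2*S
(36 + p(13, -11)) + 327 = (36 + 2*(-11)) + 327 = (36 - 22) + 327 = 14 + 327 = 341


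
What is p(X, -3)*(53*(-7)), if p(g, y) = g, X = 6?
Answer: -2226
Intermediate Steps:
p(X, -3)*(53*(-7)) = 6*(53*(-7)) = 6*(-371) = -2226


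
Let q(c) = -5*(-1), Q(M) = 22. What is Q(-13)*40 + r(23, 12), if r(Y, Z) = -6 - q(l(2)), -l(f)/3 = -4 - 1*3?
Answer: 869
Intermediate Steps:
l(f) = 21 (l(f) = -3*(-4 - 1*3) = -3*(-4 - 3) = -3*(-7) = 21)
q(c) = 5
r(Y, Z) = -11 (r(Y, Z) = -6 - 1*5 = -6 - 5 = -11)
Q(-13)*40 + r(23, 12) = 22*40 - 11 = 880 - 11 = 869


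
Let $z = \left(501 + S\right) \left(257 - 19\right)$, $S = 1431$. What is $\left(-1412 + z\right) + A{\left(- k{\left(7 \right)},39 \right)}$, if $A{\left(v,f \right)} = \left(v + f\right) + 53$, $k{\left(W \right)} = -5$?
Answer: $458501$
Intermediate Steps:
$z = 459816$ ($z = \left(501 + 1431\right) \left(257 - 19\right) = 1932 \cdot 238 = 459816$)
$A{\left(v,f \right)} = 53 + f + v$ ($A{\left(v,f \right)} = \left(f + v\right) + 53 = 53 + f + v$)
$\left(-1412 + z\right) + A{\left(- k{\left(7 \right)},39 \right)} = \left(-1412 + 459816\right) + \left(53 + 39 - -5\right) = 458404 + \left(53 + 39 + 5\right) = 458404 + 97 = 458501$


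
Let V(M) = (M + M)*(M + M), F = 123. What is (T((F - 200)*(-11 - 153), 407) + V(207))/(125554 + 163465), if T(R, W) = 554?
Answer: 171950/289019 ≈ 0.59494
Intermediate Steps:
V(M) = 4*M**2 (V(M) = (2*M)*(2*M) = 4*M**2)
(T((F - 200)*(-11 - 153), 407) + V(207))/(125554 + 163465) = (554 + 4*207**2)/(125554 + 163465) = (554 + 4*42849)/289019 = (554 + 171396)*(1/289019) = 171950*(1/289019) = 171950/289019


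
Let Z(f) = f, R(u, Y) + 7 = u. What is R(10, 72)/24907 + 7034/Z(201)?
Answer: 175196441/5006307 ≈ 34.995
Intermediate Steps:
R(u, Y) = -7 + u
R(10, 72)/24907 + 7034/Z(201) = (-7 + 10)/24907 + 7034/201 = 3*(1/24907) + 7034*(1/201) = 3/24907 + 7034/201 = 175196441/5006307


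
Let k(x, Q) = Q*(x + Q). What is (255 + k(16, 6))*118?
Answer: 45666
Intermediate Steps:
k(x, Q) = Q*(Q + x)
(255 + k(16, 6))*118 = (255 + 6*(6 + 16))*118 = (255 + 6*22)*118 = (255 + 132)*118 = 387*118 = 45666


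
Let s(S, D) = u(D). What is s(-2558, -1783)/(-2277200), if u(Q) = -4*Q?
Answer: -1783/569300 ≈ -0.0031319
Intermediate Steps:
s(S, D) = -4*D
s(-2558, -1783)/(-2277200) = -4*(-1783)/(-2277200) = 7132*(-1/2277200) = -1783/569300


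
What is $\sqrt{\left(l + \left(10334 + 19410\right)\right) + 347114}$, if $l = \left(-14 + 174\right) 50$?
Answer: $3 \sqrt{42762} \approx 620.37$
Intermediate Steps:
$l = 8000$ ($l = 160 \cdot 50 = 8000$)
$\sqrt{\left(l + \left(10334 + 19410\right)\right) + 347114} = \sqrt{\left(8000 + \left(10334 + 19410\right)\right) + 347114} = \sqrt{\left(8000 + 29744\right) + 347114} = \sqrt{37744 + 347114} = \sqrt{384858} = 3 \sqrt{42762}$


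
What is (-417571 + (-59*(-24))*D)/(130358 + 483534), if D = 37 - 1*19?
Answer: -392083/613892 ≈ -0.63868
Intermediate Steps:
D = 18 (D = 37 - 19 = 18)
(-417571 + (-59*(-24))*D)/(130358 + 483534) = (-417571 - 59*(-24)*18)/(130358 + 483534) = (-417571 + 1416*18)/613892 = (-417571 + 25488)*(1/613892) = -392083*1/613892 = -392083/613892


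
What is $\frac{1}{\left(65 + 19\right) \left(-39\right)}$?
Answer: $- \frac{1}{3276} \approx -0.00030525$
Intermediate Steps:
$\frac{1}{\left(65 + 19\right) \left(-39\right)} = \frac{1}{84 \left(-39\right)} = \frac{1}{-3276} = - \frac{1}{3276}$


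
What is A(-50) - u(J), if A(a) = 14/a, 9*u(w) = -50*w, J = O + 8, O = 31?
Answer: 16229/75 ≈ 216.39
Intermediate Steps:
J = 39 (J = 31 + 8 = 39)
u(w) = -50*w/9 (u(w) = (-50*w)/9 = -50*w/9)
A(-50) - u(J) = 14/(-50) - (-50)*39/9 = 14*(-1/50) - 1*(-650/3) = -7/25 + 650/3 = 16229/75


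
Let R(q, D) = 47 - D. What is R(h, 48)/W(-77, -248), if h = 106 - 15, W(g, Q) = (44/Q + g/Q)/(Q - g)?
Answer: 14136/11 ≈ 1285.1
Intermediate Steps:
W(g, Q) = (44/Q + g/Q)/(Q - g)
h = 91
R(h, 48)/W(-77, -248) = (47 - 1*48)/(((44 - 77)/((-248)*(-248 - 1*(-77))))) = (47 - 48)/((-1/248*(-33)/(-248 + 77))) = -1/((-1/248*(-33)/(-171))) = -1/((-1/248*(-1/171)*(-33))) = -1/(-11/14136) = -1*(-14136/11) = 14136/11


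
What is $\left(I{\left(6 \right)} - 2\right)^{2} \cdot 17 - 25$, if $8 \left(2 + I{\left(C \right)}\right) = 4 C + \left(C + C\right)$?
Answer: $- \frac{83}{4} \approx -20.75$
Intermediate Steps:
$I{\left(C \right)} = -2 + \frac{3 C}{4}$ ($I{\left(C \right)} = -2 + \frac{4 C + \left(C + C\right)}{8} = -2 + \frac{4 C + 2 C}{8} = -2 + \frac{6 C}{8} = -2 + \frac{3 C}{4}$)
$\left(I{\left(6 \right)} - 2\right)^{2} \cdot 17 - 25 = \left(\left(-2 + \frac{3}{4} \cdot 6\right) - 2\right)^{2} \cdot 17 - 25 = \left(\left(-2 + \frac{9}{2}\right) - 2\right)^{2} \cdot 17 - 25 = \left(\frac{5}{2} - 2\right)^{2} \cdot 17 - 25 = \left(\frac{1}{2}\right)^{2} \cdot 17 - 25 = \frac{1}{4} \cdot 17 - 25 = \frac{17}{4} - 25 = - \frac{83}{4}$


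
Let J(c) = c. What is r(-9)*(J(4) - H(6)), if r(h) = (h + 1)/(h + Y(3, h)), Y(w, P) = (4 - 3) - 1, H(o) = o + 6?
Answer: -64/9 ≈ -7.1111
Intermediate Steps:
H(o) = 6 + o
Y(w, P) = 0 (Y(w, P) = 1 - 1 = 0)
r(h) = (1 + h)/h (r(h) = (h + 1)/(h + 0) = (1 + h)/h)
r(-9)*(J(4) - H(6)) = ((1 - 9)/(-9))*(4 - (6 + 6)) = (-1/9*(-8))*(4 - 1*12) = 8*(4 - 12)/9 = (8/9)*(-8) = -64/9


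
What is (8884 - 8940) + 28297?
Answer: 28241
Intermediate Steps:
(8884 - 8940) + 28297 = -56 + 28297 = 28241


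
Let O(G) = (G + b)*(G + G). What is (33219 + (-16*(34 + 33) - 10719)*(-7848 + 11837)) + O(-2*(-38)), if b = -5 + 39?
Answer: -46984360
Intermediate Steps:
b = 34
O(G) = 2*G*(34 + G) (O(G) = (G + 34)*(G + G) = (34 + G)*(2*G) = 2*G*(34 + G))
(33219 + (-16*(34 + 33) - 10719)*(-7848 + 11837)) + O(-2*(-38)) = (33219 + (-16*(34 + 33) - 10719)*(-7848 + 11837)) + 2*(-2*(-38))*(34 - 2*(-38)) = (33219 + (-16*67 - 10719)*3989) + 2*76*(34 + 76) = (33219 + (-1072 - 10719)*3989) + 2*76*110 = (33219 - 11791*3989) + 16720 = (33219 - 47034299) + 16720 = -47001080 + 16720 = -46984360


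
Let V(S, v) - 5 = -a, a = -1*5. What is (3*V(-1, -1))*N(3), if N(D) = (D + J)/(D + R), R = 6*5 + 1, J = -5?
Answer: -30/17 ≈ -1.7647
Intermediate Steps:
R = 31 (R = 30 + 1 = 31)
N(D) = (-5 + D)/(31 + D) (N(D) = (D - 5)/(D + 31) = (-5 + D)/(31 + D))
a = -5
V(S, v) = 10 (V(S, v) = 5 - 1*(-5) = 5 + 5 = 10)
(3*V(-1, -1))*N(3) = (3*10)*((-5 + 3)/(31 + 3)) = 30*(-2/34) = 30*((1/34)*(-2)) = 30*(-1/17) = -30/17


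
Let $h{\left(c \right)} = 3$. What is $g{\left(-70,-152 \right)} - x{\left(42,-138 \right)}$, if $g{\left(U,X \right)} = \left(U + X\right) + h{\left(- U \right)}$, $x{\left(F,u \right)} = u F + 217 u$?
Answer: $35523$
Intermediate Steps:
$x{\left(F,u \right)} = 217 u + F u$ ($x{\left(F,u \right)} = F u + 217 u = 217 u + F u$)
$g{\left(U,X \right)} = 3 + U + X$ ($g{\left(U,X \right)} = \left(U + X\right) + 3 = 3 + U + X$)
$g{\left(-70,-152 \right)} - x{\left(42,-138 \right)} = \left(3 - 70 - 152\right) - - 138 \left(217 + 42\right) = -219 - \left(-138\right) 259 = -219 - -35742 = -219 + 35742 = 35523$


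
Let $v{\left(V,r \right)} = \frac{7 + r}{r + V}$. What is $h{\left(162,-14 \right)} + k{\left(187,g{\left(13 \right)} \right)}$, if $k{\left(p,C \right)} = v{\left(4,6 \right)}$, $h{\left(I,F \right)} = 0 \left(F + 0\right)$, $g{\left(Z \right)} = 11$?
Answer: $\frac{13}{10} \approx 1.3$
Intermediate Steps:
$v{\left(V,r \right)} = \frac{7 + r}{V + r}$
$h{\left(I,F \right)} = 0$ ($h{\left(I,F \right)} = 0 F = 0$)
$k{\left(p,C \right)} = \frac{13}{10}$ ($k{\left(p,C \right)} = \frac{7 + 6}{4 + 6} = \frac{1}{10} \cdot 13 = \frac{13}{10}$)
$h{\left(162,-14 \right)} + k{\left(187,g{\left(13 \right)} \right)} = 0 + \frac{13}{10} = \frac{13}{10}$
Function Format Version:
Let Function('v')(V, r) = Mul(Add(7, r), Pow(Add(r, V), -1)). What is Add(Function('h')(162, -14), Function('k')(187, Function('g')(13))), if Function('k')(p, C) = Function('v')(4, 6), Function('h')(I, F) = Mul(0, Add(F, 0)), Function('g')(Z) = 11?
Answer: Rational(13, 10) ≈ 1.3000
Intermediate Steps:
Function('v')(V, r) = Mul(Pow(Add(V, r), -1), Add(7, r)) (Function('v')(V, r) = Mul(Add(7, r), Pow(Add(V, r), -1)) = Mul(Pow(Add(V, r), -1), Add(7, r)))
Function('h')(I, F) = 0 (Function('h')(I, F) = Mul(0, F) = 0)
Function('k')(p, C) = Rational(13, 10) (Function('k')(p, C) = Mul(Pow(Add(4, 6), -1), Add(7, 6)) = Mul(Pow(10, -1), 13) = Mul(Rational(1, 10), 13) = Rational(13, 10))
Add(Function('h')(162, -14), Function('k')(187, Function('g')(13))) = Add(0, Rational(13, 10)) = Rational(13, 10)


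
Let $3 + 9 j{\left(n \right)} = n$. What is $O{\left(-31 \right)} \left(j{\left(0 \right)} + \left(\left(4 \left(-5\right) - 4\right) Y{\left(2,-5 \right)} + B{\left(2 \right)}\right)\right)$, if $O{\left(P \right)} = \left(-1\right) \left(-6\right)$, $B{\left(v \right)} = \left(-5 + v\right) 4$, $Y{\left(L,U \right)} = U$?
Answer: $646$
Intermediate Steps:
$j{\left(n \right)} = - \frac{1}{3} + \frac{n}{9}$
$B{\left(v \right)} = -20 + 4 v$
$O{\left(P \right)} = 6$
$O{\left(-31 \right)} \left(j{\left(0 \right)} + \left(\left(4 \left(-5\right) - 4\right) Y{\left(2,-5 \right)} + B{\left(2 \right)}\right)\right) = 6 \left(\left(- \frac{1}{3} + \frac{1}{9} \cdot 0\right) + \left(\left(4 \left(-5\right) - 4\right) \left(-5\right) + \left(-20 + 4 \cdot 2\right)\right)\right) = 6 \left(\left(- \frac{1}{3} + 0\right) + \left(\left(-20 - 4\right) \left(-5\right) + \left(-20 + 8\right)\right)\right) = 6 \left(- \frac{1}{3} - -108\right) = 6 \left(- \frac{1}{3} + \left(120 - 12\right)\right) = 6 \left(- \frac{1}{3} + 108\right) = 6 \cdot \frac{323}{3} = 646$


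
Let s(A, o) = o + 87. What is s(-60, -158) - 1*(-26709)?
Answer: 26638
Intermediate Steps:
s(A, o) = 87 + o
s(-60, -158) - 1*(-26709) = (87 - 158) - 1*(-26709) = -71 + 26709 = 26638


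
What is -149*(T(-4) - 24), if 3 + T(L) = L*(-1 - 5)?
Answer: 447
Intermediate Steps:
T(L) = -3 - 6*L (T(L) = -3 + L*(-1 - 5) = -3 + L*(-6) = -3 - 6*L)
-149*(T(-4) - 24) = -149*((-3 - 6*(-4)) - 24) = -149*((-3 + 24) - 24) = -149*(21 - 24) = -149*(-3) = 447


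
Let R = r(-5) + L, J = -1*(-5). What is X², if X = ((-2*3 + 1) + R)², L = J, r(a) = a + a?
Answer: 10000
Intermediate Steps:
r(a) = 2*a
J = 5
L = 5
R = -5 (R = 2*(-5) + 5 = -10 + 5 = -5)
X = 100 (X = ((-2*3 + 1) - 5)² = ((-6 + 1) - 5)² = (-5 - 5)² = (-10)² = 100)
X² = 100² = 10000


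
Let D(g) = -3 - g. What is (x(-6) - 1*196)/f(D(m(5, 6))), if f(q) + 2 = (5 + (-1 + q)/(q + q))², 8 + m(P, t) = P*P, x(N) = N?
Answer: -323200/45641 ≈ -7.0814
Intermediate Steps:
m(P, t) = -8 + P² (m(P, t) = -8 + P*P = -8 + P²)
f(q) = -2 + (5 + (-1 + q)/(2*q))² (f(q) = -2 + (5 + (-1 + q)/(q + q))² = -2 + (5 + (-1 + q)/((2*q)))² = -2 + (5 + (-1 + q)*(1/(2*q)))² = -2 + (5 + (-1 + q)/(2*q))²)
(x(-6) - 1*196)/f(D(m(5, 6))) = (-6 - 1*196)/(((1 - 22*(-3 - (-8 + 5²)) + 113*(-3 - (-8 + 5²))²)/(4*(-3 - (-8 + 5²))²))) = (-6 - 196)/(((1 - 22*(-3 - (-8 + 25)) + 113*(-3 - (-8 + 25))²)/(4*(-3 - (-8 + 25))²))) = -202*4*(-3 - 1*17)²/(1 - 22*(-3 - 1*17) + 113*(-3 - 1*17)²) = -202*4*(-3 - 17)²/(1 - 22*(-3 - 17) + 113*(-3 - 17)²) = -202*1600/(1 - 22*(-20) + 113*(-20)²) = -202*1600/(1 + 440 + 113*400) = -202*1600/(1 + 440 + 45200) = -202/((¼)*(1/400)*45641) = -202/45641/1600 = -202*1600/45641 = -323200/45641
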